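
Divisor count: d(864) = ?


864 = 2^5 × 3^3
d(864) = (5+1) × (3+1) = 24

24 divisors


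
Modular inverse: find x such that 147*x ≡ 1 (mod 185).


Use the extended Euclidean algorithm on (185, 147); each row r = 185*s + 147*t:
r=185, s=1, t=0
r=147, s=0, t=1
q=1: r=38, s=1, t=-1   [185*(1) + 147*(-1) = 38]
q=3: r=33, s=-3, t=4   [185*(-3) + 147*(4) = 33]
q=1: r=5, s=4, t=-5   [185*(4) + 147*(-5) = 5]
q=6: r=3, s=-27, t=34   [185*(-27) + 147*(34) = 3]
q=1: r=2, s=31, t=-39   [185*(31) + 147*(-39) = 2]
q=1: r=1, s=-58, t=73   [185*(-58) + 147*(73) = 1]
q=2: r=0, s=147, t=-185   [185*(147) + 147*(-185) = 0]
GCD = 1 with t = 73, so 147*(73) ≡ 1 (mod 185)
Inverse = 73 mod 185 = 73
Check: 147 * 73 = 10731 ≡ 1 (mod 185)

147^(-1) ≡ 73 (mod 185)


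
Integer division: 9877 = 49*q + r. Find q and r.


9877 = 49 * 201 + 28
Check: 9849 + 28 = 9877

q = 201, r = 28


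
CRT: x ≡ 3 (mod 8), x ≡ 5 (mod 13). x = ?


M = 8*13 = 104
M1 = M/8 = 13, M2 = M/13 = 8
M1^(-1) mod 8 = 5, M2^(-1) mod 13 = 5
x = 3*13*5 + 5*8*5 = 395
395 mod 104 = 83
Check: 83 mod 8 = 3 ✓, 83 mod 13 = 5 ✓

x ≡ 83 (mod 104)


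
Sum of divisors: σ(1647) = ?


Divisors of 1647: 1, 3, 9, 27, 61, 183, 549, 1647
Sum = 1 + 3 + 9 + 27 + 61 + 183 + 549 + 1647 = 2480

σ(1647) = 2480


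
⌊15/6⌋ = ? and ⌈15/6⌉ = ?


15/6 = 2.5000
floor = 2
ceil = 3

floor = 2, ceil = 3


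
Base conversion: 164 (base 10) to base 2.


164 (base 10) = 164 (decimal)
164 (decimal) = 10100100 (base 2)


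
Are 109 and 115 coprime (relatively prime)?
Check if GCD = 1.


Euclidean algorithm:
115 = 1 * 109 + 6
109 = 18 * 6 + 1
6 = 6 * 1 + 0
GCD(109, 115) = 1

Yes, coprime (GCD = 1)


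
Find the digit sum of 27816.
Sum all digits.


2 + 7 + 8 + 1 + 6 = 24


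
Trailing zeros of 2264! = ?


floor(2264/5) = 452
floor(2264/25) = 90
floor(2264/125) = 18
floor(2264/625) = 3
Total = 563

563 trailing zeros


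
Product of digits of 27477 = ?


2 × 7 × 4 × 7 × 7 = 2744


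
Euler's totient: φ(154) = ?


154 = 2 × 7 × 11
Prime factors: 2, 7, 11
φ(154) = 154 × (1-1/2) × (1-1/7) × (1-1/11)
= 154 × 1/2 × 6/7 × 10/11 = 60

φ(154) = 60


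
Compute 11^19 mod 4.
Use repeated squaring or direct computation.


11^1 mod 4 = 3
11^2 mod 4 = 1
11^3 mod 4 = 3
11^4 mod 4 = 1
11^5 mod 4 = 3
11^6 mod 4 = 1
11^7 mod 4 = 3
11^8 mod 4 = 1
11^9 mod 4 = 3
11^10 mod 4 = 1
11^11 mod 4 = 3
11^12 mod 4 = 1
11^13 mod 4 = 3
11^14 mod 4 = 1
11^15 mod 4 = 3
11^16 mod 4 = 1
11^17 mod 4 = 3
11^18 mod 4 = 1
11^19 mod 4 = 3


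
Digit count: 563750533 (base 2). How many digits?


563750533 in base 2 = 100001100110100010011010000101
Number of digits = 30

30 digits (base 2)


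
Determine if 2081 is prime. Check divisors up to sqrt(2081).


Check divisors up to sqrt(2081) = 45.6180
No divisors found.
2081 is prime.

Yes, 2081 is prime


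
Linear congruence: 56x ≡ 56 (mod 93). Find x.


GCD(56, 93) = 1, unique solution
a^(-1) mod 93 = 5
x = 5 * 56 mod 93 = 1

x ≡ 1 (mod 93)


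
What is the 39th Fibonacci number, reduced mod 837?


F(k) mod 837 for k=1..39:
1, 1, 2, 3, 5, 8, 13, 21, 34, 55, 89, 144, 233, 377, 610, 150, 760, 73, 833, 69, 65, 134, 199, 333, 532, 28, 560, 588, 311, 62, 373, 435, 808, 406, 377, 783, 323, 269, 592
F(39) mod 837 = 592


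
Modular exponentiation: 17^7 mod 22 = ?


17^1 mod 22 = 17
17^2 mod 22 = 3
17^3 mod 22 = 7
17^4 mod 22 = 9
17^5 mod 22 = 21
17^6 mod 22 = 5
17^7 mod 22 = 19


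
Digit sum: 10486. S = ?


1 + 0 + 4 + 8 + 6 = 19


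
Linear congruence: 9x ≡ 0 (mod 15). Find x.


GCD(9, 15) = 3 divides 0
Divide: 3x ≡ 0 (mod 5)
x ≡ 0 (mod 5)


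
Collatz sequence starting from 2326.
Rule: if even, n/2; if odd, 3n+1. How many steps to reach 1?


2326 → 1163 → 3490 → 1745 → 5236 → 2618 → 1309 → 3928 → 1964 → 982 → 491 → 1474 → 737 → 2212 → 1106 → 553 → 1660 → 830 → 415 → 1246 → 623 → 1870 → 935 → 2806 → 1403 → 4210 → 2105 → 6316 → 3158 → 1579 → 4738 → 2369 → 7108 → 3554 → 1777 → 5332 → 2666 → 1333 → 4000 → 2000 → 1000 → 500 → 250 → 125 → 376 → 188 → 94 → 47 → 142 → 71 → 214 → 107 → 322 → 161 → 484 → 242 → 121 → 364 → 182 → 91 → 274 → 137 → 412 → 206 → 103 → 310 → 155 → 466 → 233 → 700 → 350 → 175 → 526 → 263 → 790 → 395 → 1186 → 593 → 1780 → 890 → 445 → 1336 → 668 → 334 → 167 → 502 → 251 → 754 → 377 → 1132 → 566 → 283 → 850 → 425 → 1276 → 638 → 319 → 958 → 479 → 1438 → 719 → 2158 → 1079 → 3238 → 1619 → 4858 → 2429 → 7288 → 3644 → 1822 → 911 → 2734 → 1367 → 4102 → 2051 → 6154 → 3077 → 9232 → 4616 → 2308 → 1154 → 577 → 1732 → 866 → 433 → 1300 → 650 → 325 → 976 → 488 → 244 → 122 → 61 → 184 → 92 → 46 → 23 → 70 → 35 → 106 → 53 → 160 → 80 → 40 → 20 → 10 → 5 → 16 → 8 → 4 → 2 → 1
Total steps = 151

151 steps


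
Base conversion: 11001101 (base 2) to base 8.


11001101 (base 2) = 205 (decimal)
205 (decimal) = 315 (base 8)


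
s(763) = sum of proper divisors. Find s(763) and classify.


Proper divisors: 1, 7, 109
Sum = 1 + 7 + 109 = 117
117 < 763 → deficient

s(763) = 117 (deficient)


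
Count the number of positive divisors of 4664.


4664 = 2^3 × 11^1 × 53^1
d(4664) = (3+1) × (1+1) × (1+1) = 16

16 divisors


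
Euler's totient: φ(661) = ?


661 = 661
Prime factors: 661
φ(661) = 661 × (1-1/661)
= 661 × 660/661 = 660

φ(661) = 660


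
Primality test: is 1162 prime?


1162 / 2 = 581 (exact division)
1162 is NOT prime.

No, 1162 is not prime


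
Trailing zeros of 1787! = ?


floor(1787/5) = 357
floor(1787/25) = 71
floor(1787/125) = 14
floor(1787/625) = 2
Total = 444

444 trailing zeros


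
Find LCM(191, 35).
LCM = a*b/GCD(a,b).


GCD(191, 35) = 1
LCM = 191*35/1 = 6685/1 = 6685

LCM = 6685


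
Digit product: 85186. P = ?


8 × 5 × 1 × 8 × 6 = 1920


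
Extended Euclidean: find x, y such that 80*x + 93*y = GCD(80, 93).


Tabular extended Euclidean (each row: r = 80*s + 93*t):
r=80, s=1, t=0
r=93, s=0, t=1
q=0: r=80, s=1, t=0   [80*(1) + 93*(0) = 80]
q=1: r=13, s=-1, t=1   [80*(-1) + 93*(1) = 13]
q=6: r=2, s=7, t=-6   [80*(7) + 93*(-6) = 2]
q=6: r=1, s=-43, t=37   [80*(-43) + 93*(37) = 1]
q=2: r=0, s=93, t=-80   [80*(93) + 93*(-80) = 0]
GCD = 1; from the row with r=1: x=-43, y=37
Check: 80*(-43) + 93*(37) = -3440 + 3441 = 1

GCD = 1, x = -43, y = 37


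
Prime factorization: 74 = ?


74 / 2 = 37
37 / 37 = 1
74 = 2 × 37


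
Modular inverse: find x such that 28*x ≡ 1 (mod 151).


Use the extended Euclidean algorithm on (151, 28); each row r = 151*s + 28*t:
r=151, s=1, t=0
r=28, s=0, t=1
q=5: r=11, s=1, t=-5   [151*(1) + 28*(-5) = 11]
q=2: r=6, s=-2, t=11   [151*(-2) + 28*(11) = 6]
q=1: r=5, s=3, t=-16   [151*(3) + 28*(-16) = 5]
q=1: r=1, s=-5, t=27   [151*(-5) + 28*(27) = 1]
q=5: r=0, s=28, t=-151   [151*(28) + 28*(-151) = 0]
GCD = 1 with t = 27, so 28*(27) ≡ 1 (mod 151)
Inverse = 27 mod 151 = 27
Check: 28 * 27 = 756 ≡ 1 (mod 151)

28^(-1) ≡ 27 (mod 151)


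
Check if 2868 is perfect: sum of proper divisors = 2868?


Proper divisors of 2868: 1, 2, 3, 4, 6, 12, 239, 478, 717, 956, 1434
Sum = 1 + 2 + 3 + 4 + 6 + 12 + 239 + 478 + 717 + 956 + 1434 = 3852

No, 2868 is not perfect (3852 ≠ 2868)


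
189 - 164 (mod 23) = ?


189 - 164 = 25
25 mod 23 = 2


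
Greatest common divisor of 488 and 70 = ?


488 = 6 * 70 + 68
70 = 1 * 68 + 2
68 = 34 * 2 + 0
GCD = 2


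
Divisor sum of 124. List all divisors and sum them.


Divisors of 124: 1, 2, 4, 31, 62, 124
Sum = 1 + 2 + 4 + 31 + 62 + 124 = 224

σ(124) = 224


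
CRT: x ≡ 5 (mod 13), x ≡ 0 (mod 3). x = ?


M = 13*3 = 39
M1 = M/13 = 3, M2 = M/3 = 13
M1^(-1) mod 13 = 9, M2^(-1) mod 3 = 1
x = 5*3*9 + 0*13*1 = 135
135 mod 39 = 18
Check: 18 mod 13 = 5 ✓, 18 mod 3 = 0 ✓

x ≡ 18 (mod 39)


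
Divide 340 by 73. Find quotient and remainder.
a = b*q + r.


340 = 73 * 4 + 48
Check: 292 + 48 = 340

q = 4, r = 48


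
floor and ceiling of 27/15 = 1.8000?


27/15 = 1.8000
floor = 1
ceil = 2

floor = 1, ceil = 2


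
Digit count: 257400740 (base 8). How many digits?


257400740 in base 8 = 1725717644
Number of digits = 10

10 digits (base 8)


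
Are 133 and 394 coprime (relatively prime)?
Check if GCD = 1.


Euclidean algorithm:
394 = 2 * 133 + 128
133 = 1 * 128 + 5
128 = 25 * 5 + 3
5 = 1 * 3 + 2
3 = 1 * 2 + 1
2 = 2 * 1 + 0
GCD(133, 394) = 1

Yes, coprime (GCD = 1)


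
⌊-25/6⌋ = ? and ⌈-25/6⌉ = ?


-25/6 = -4.1667
floor = -5
ceil = -4

floor = -5, ceil = -4


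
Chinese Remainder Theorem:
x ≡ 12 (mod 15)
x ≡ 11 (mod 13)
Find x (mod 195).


M = 15*13 = 195
M1 = M/15 = 13, M2 = M/13 = 15
M1^(-1) mod 15 = 7, M2^(-1) mod 13 = 7
x = 12*13*7 + 11*15*7 = 2247
2247 mod 195 = 102
Check: 102 mod 15 = 12 ✓, 102 mod 13 = 11 ✓

x ≡ 102 (mod 195)


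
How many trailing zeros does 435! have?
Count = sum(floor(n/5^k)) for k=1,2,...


floor(435/5) = 87
floor(435/25) = 17
floor(435/125) = 3
Total = 107

107 trailing zeros


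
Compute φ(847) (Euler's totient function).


847 = 7 × 11^2
Prime factors: 7, 11
φ(847) = 847 × (1-1/7) × (1-1/11)
= 847 × 6/7 × 10/11 = 660

φ(847) = 660


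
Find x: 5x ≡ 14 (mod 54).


GCD(5, 54) = 1, unique solution
a^(-1) mod 54 = 11
x = 11 * 14 mod 54 = 46

x ≡ 46 (mod 54)


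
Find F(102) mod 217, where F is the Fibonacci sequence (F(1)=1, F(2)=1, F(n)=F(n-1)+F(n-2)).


F(k) mod 217 for k=1..102:
1, 1, 2, 3, 5, 8, 13, 21, 34, 55, 89, 144, 16, 160, 176, 119, 78, 197, 58, 38, 96, 134, 13, 147, 160, 90, 33, 123, 156, 62, 1, 63, 64, 127, 191, 101, 75, 176, 34, 210, 27, 20, 47, 67, 114, 181, 78, 42, 120, 162, 65, 10, 75, 85, 160, 28, 188, 216, 187, 186, 156, 125, 64, 189, 36, 8, 44, 52, 96, 148, 27, 175, 202, 160, 145, 88, 16, 104, 120, 7, 127, 134, 44, 178, 5, 183, 188, 154, 125, 62, 187, 32, 2, 34, 36, 70, 106, 176, 65, 24, 89, 113
F(102) mod 217 = 113


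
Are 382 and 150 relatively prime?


Euclidean algorithm:
382 = 2 * 150 + 82
150 = 1 * 82 + 68
82 = 1 * 68 + 14
68 = 4 * 14 + 12
14 = 1 * 12 + 2
12 = 6 * 2 + 0
GCD(382, 150) = 2

No, not coprime (GCD = 2)


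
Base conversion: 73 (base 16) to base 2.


73 (base 16) = 115 (decimal)
115 (decimal) = 1110011 (base 2)


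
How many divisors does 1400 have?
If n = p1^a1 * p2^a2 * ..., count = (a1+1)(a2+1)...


1400 = 2^3 × 5^2 × 7^1
d(1400) = (3+1) × (2+1) × (1+1) = 24

24 divisors


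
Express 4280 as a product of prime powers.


4280 / 2 = 2140
2140 / 2 = 1070
1070 / 2 = 535
535 / 5 = 107
107 / 107 = 1
4280 = 2^3 × 5 × 107


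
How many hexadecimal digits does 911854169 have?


911854169 in base 16 = 3659CA59
Number of digits = 8

8 digits (base 16)


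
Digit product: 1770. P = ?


1 × 7 × 7 × 0 = 0


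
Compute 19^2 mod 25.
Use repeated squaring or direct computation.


19^1 mod 25 = 19
19^2 mod 25 = 11


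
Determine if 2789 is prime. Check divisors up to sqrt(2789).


Check divisors up to sqrt(2789) = 52.8110
No divisors found.
2789 is prime.

Yes, 2789 is prime


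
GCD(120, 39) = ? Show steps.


120 = 3 * 39 + 3
39 = 13 * 3 + 0
GCD = 3


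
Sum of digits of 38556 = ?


3 + 8 + 5 + 5 + 6 = 27


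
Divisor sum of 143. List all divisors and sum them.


Divisors of 143: 1, 11, 13, 143
Sum = 1 + 11 + 13 + 143 = 168

σ(143) = 168


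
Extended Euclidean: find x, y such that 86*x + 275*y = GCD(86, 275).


Tabular extended Euclidean (each row: r = 86*s + 275*t):
r=86, s=1, t=0
r=275, s=0, t=1
q=0: r=86, s=1, t=0   [86*(1) + 275*(0) = 86]
q=3: r=17, s=-3, t=1   [86*(-3) + 275*(1) = 17]
q=5: r=1, s=16, t=-5   [86*(16) + 275*(-5) = 1]
q=17: r=0, s=-275, t=86   [86*(-275) + 275*(86) = 0]
GCD = 1; from the row with r=1: x=16, y=-5
Check: 86*(16) + 275*(-5) = 1376 - 1375 = 1

GCD = 1, x = 16, y = -5


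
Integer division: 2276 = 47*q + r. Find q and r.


2276 = 47 * 48 + 20
Check: 2256 + 20 = 2276

q = 48, r = 20


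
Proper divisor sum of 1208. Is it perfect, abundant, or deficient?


Proper divisors: 1, 2, 4, 8, 151, 302, 604
Sum = 1 + 2 + 4 + 8 + 151 + 302 + 604 = 1072
1072 < 1208 → deficient

s(1208) = 1072 (deficient)


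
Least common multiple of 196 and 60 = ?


GCD(196, 60) = 4
LCM = 196*60/4 = 11760/4 = 2940

LCM = 2940


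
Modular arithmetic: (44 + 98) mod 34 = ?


44 + 98 = 142
142 mod 34 = 6


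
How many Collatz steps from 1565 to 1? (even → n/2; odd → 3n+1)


1565 → 4696 → 2348 → 1174 → 587 → 1762 → 881 → 2644 → 1322 → 661 → 1984 → 992 → 496 → 248 → 124 → 62 → 31 → 94 → 47 → 142 → 71 → 214 → 107 → 322 → 161 → 484 → 242 → 121 → 364 → 182 → 91 → 274 → 137 → 412 → 206 → 103 → 310 → 155 → 466 → 233 → 700 → 350 → 175 → 526 → 263 → 790 → 395 → 1186 → 593 → 1780 → 890 → 445 → 1336 → 668 → 334 → 167 → 502 → 251 → 754 → 377 → 1132 → 566 → 283 → 850 → 425 → 1276 → 638 → 319 → 958 → 479 → 1438 → 719 → 2158 → 1079 → 3238 → 1619 → 4858 → 2429 → 7288 → 3644 → 1822 → 911 → 2734 → 1367 → 4102 → 2051 → 6154 → 3077 → 9232 → 4616 → 2308 → 1154 → 577 → 1732 → 866 → 433 → 1300 → 650 → 325 → 976 → 488 → 244 → 122 → 61 → 184 → 92 → 46 → 23 → 70 → 35 → 106 → 53 → 160 → 80 → 40 → 20 → 10 → 5 → 16 → 8 → 4 → 2 → 1
Total steps = 122

122 steps


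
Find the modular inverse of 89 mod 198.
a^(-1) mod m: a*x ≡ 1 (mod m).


Use the extended Euclidean algorithm on (198, 89); each row r = 198*s + 89*t:
r=198, s=1, t=0
r=89, s=0, t=1
q=2: r=20, s=1, t=-2   [198*(1) + 89*(-2) = 20]
q=4: r=9, s=-4, t=9   [198*(-4) + 89*(9) = 9]
q=2: r=2, s=9, t=-20   [198*(9) + 89*(-20) = 2]
q=4: r=1, s=-40, t=89   [198*(-40) + 89*(89) = 1]
q=2: r=0, s=89, t=-198   [198*(89) + 89*(-198) = 0]
GCD = 1 with t = 89, so 89*(89) ≡ 1 (mod 198)
Inverse = 89 mod 198 = 89
Check: 89 * 89 = 7921 ≡ 1 (mod 198)

89^(-1) ≡ 89 (mod 198)


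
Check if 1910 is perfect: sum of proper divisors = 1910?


Proper divisors of 1910: 1, 2, 5, 10, 191, 382, 955
Sum = 1 + 2 + 5 + 10 + 191 + 382 + 955 = 1546

No, 1910 is not perfect (1546 ≠ 1910)


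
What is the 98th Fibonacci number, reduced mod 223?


F(k) mod 223 for k=1..98:
1, 1, 2, 3, 5, 8, 13, 21, 34, 55, 89, 144, 10, 154, 164, 95, 36, 131, 167, 75, 19, 94, 113, 207, 97, 81, 178, 36, 214, 27, 18, 45, 63, 108, 171, 56, 4, 60, 64, 124, 188, 89, 54, 143, 197, 117, 91, 208, 76, 61, 137, 198, 112, 87, 199, 63, 39, 102, 141, 20, 161, 181, 119, 77, 196, 50, 23, 73, 96, 169, 42, 211, 30, 18, 48, 66, 114, 180, 71, 28, 99, 127, 3, 130, 133, 40, 173, 213, 163, 153, 93, 23, 116, 139, 32, 171, 203, 151
F(98) mod 223 = 151


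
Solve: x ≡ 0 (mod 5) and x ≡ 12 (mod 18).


M = 5*18 = 90
M1 = M/5 = 18, M2 = M/18 = 5
M1^(-1) mod 5 = 2, M2^(-1) mod 18 = 11
x = 0*18*2 + 12*5*11 = 660
660 mod 90 = 30
Check: 30 mod 5 = 0 ✓, 30 mod 18 = 12 ✓

x ≡ 30 (mod 90)


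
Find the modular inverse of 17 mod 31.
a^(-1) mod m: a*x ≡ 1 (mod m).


Use the extended Euclidean algorithm on (31, 17); each row r = 31*s + 17*t:
r=31, s=1, t=0
r=17, s=0, t=1
q=1: r=14, s=1, t=-1   [31*(1) + 17*(-1) = 14]
q=1: r=3, s=-1, t=2   [31*(-1) + 17*(2) = 3]
q=4: r=2, s=5, t=-9   [31*(5) + 17*(-9) = 2]
q=1: r=1, s=-6, t=11   [31*(-6) + 17*(11) = 1]
q=2: r=0, s=17, t=-31   [31*(17) + 17*(-31) = 0]
GCD = 1 with t = 11, so 17*(11) ≡ 1 (mod 31)
Inverse = 11 mod 31 = 11
Check: 17 * 11 = 187 ≡ 1 (mod 31)

17^(-1) ≡ 11 (mod 31)


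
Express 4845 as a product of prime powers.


4845 / 3 = 1615
1615 / 5 = 323
323 / 17 = 19
19 / 19 = 1
4845 = 3 × 5 × 17 × 19


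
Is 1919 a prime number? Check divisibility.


1919 / 19 = 101 (exact division)
1919 is NOT prime.

No, 1919 is not prime


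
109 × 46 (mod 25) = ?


109 × 46 = 5014
5014 mod 25 = 14


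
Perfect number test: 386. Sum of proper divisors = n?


Proper divisors of 386: 1, 2, 193
Sum = 1 + 2 + 193 = 196

No, 386 is not perfect (196 ≠ 386)


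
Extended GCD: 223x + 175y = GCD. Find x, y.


Tabular extended Euclidean (each row: r = 223*s + 175*t):
r=223, s=1, t=0
r=175, s=0, t=1
q=1: r=48, s=1, t=-1   [223*(1) + 175*(-1) = 48]
q=3: r=31, s=-3, t=4   [223*(-3) + 175*(4) = 31]
q=1: r=17, s=4, t=-5   [223*(4) + 175*(-5) = 17]
q=1: r=14, s=-7, t=9   [223*(-7) + 175*(9) = 14]
q=1: r=3, s=11, t=-14   [223*(11) + 175*(-14) = 3]
q=4: r=2, s=-51, t=65   [223*(-51) + 175*(65) = 2]
q=1: r=1, s=62, t=-79   [223*(62) + 175*(-79) = 1]
q=2: r=0, s=-175, t=223   [223*(-175) + 175*(223) = 0]
GCD = 1; from the row with r=1: x=62, y=-79
Check: 223*(62) + 175*(-79) = 13826 - 13825 = 1

GCD = 1, x = 62, y = -79


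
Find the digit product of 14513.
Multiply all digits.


1 × 4 × 5 × 1 × 3 = 60


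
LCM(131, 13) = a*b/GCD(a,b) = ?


GCD(131, 13) = 1
LCM = 131*13/1 = 1703/1 = 1703

LCM = 1703


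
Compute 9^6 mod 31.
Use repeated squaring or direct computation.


9^1 mod 31 = 9
9^2 mod 31 = 19
9^3 mod 31 = 16
9^4 mod 31 = 20
9^5 mod 31 = 25
9^6 mod 31 = 8


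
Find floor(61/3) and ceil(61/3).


61/3 = 20.3333
floor = 20
ceil = 21

floor = 20, ceil = 21


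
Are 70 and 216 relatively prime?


Euclidean algorithm:
216 = 3 * 70 + 6
70 = 11 * 6 + 4
6 = 1 * 4 + 2
4 = 2 * 2 + 0
GCD(70, 216) = 2

No, not coprime (GCD = 2)


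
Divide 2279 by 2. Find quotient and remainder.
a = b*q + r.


2279 = 2 * 1139 + 1
Check: 2278 + 1 = 2279

q = 1139, r = 1


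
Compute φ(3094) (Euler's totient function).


3094 = 2 × 7 × 13 × 17
Prime factors: 2, 7, 13, 17
φ(3094) = 3094 × (1-1/2) × (1-1/7) × (1-1/13) × (1-1/17)
= 3094 × 1/2 × 6/7 × 12/13 × 16/17 = 1152

φ(3094) = 1152


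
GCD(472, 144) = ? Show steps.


472 = 3 * 144 + 40
144 = 3 * 40 + 24
40 = 1 * 24 + 16
24 = 1 * 16 + 8
16 = 2 * 8 + 0
GCD = 8


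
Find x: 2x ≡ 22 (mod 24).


GCD(2, 24) = 2 divides 22
Divide: 1x ≡ 11 (mod 12)
x ≡ 11 (mod 12)


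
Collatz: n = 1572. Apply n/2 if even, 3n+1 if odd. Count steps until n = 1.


1572 → 786 → 393 → 1180 → 590 → 295 → 886 → 443 → 1330 → 665 → 1996 → 998 → 499 → 1498 → 749 → 2248 → 1124 → 562 → 281 → 844 → 422 → 211 → 634 → 317 → 952 → 476 → 238 → 119 → 358 → 179 → 538 → 269 → 808 → 404 → 202 → 101 → 304 → 152 → 76 → 38 → 19 → 58 → 29 → 88 → 44 → 22 → 11 → 34 → 17 → 52 → 26 → 13 → 40 → 20 → 10 → 5 → 16 → 8 → 4 → 2 → 1
Total steps = 60

60 steps


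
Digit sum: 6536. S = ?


6 + 5 + 3 + 6 = 20


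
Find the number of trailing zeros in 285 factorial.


floor(285/5) = 57
floor(285/25) = 11
floor(285/125) = 2
Total = 70

70 trailing zeros


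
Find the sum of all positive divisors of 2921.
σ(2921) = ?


Divisors of 2921: 1, 23, 127, 2921
Sum = 1 + 23 + 127 + 2921 = 3072

σ(2921) = 3072


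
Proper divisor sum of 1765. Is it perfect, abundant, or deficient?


Proper divisors: 1, 5, 353
Sum = 1 + 5 + 353 = 359
359 < 1765 → deficient

s(1765) = 359 (deficient)


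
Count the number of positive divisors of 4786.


4786 = 2^1 × 2393^1
d(4786) = (1+1) × (1+1) = 4

4 divisors


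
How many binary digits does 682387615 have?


682387615 in base 2 = 101000101011000110100010011111
Number of digits = 30

30 digits (base 2)


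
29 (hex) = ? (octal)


29 (base 16) = 41 (decimal)
41 (decimal) = 51 (base 8)


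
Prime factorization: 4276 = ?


4276 / 2 = 2138
2138 / 2 = 1069
1069 / 1069 = 1
4276 = 2^2 × 1069


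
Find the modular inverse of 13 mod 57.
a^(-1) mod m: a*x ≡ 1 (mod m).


Use the extended Euclidean algorithm on (57, 13); each row r = 57*s + 13*t:
r=57, s=1, t=0
r=13, s=0, t=1
q=4: r=5, s=1, t=-4   [57*(1) + 13*(-4) = 5]
q=2: r=3, s=-2, t=9   [57*(-2) + 13*(9) = 3]
q=1: r=2, s=3, t=-13   [57*(3) + 13*(-13) = 2]
q=1: r=1, s=-5, t=22   [57*(-5) + 13*(22) = 1]
q=2: r=0, s=13, t=-57   [57*(13) + 13*(-57) = 0]
GCD = 1 with t = 22, so 13*(22) ≡ 1 (mod 57)
Inverse = 22 mod 57 = 22
Check: 13 * 22 = 286 ≡ 1 (mod 57)

13^(-1) ≡ 22 (mod 57)


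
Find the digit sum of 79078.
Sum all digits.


7 + 9 + 0 + 7 + 8 = 31


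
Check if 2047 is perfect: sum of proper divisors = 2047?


Proper divisors of 2047: 1, 23, 89
Sum = 1 + 23 + 89 = 113

No, 2047 is not perfect (113 ≠ 2047)


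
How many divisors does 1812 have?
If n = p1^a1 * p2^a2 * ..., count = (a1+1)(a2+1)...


1812 = 2^2 × 3^1 × 151^1
d(1812) = (2+1) × (1+1) × (1+1) = 12

12 divisors


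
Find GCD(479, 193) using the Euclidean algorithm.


479 = 2 * 193 + 93
193 = 2 * 93 + 7
93 = 13 * 7 + 2
7 = 3 * 2 + 1
2 = 2 * 1 + 0
GCD = 1


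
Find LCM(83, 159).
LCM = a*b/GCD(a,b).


GCD(83, 159) = 1
LCM = 83*159/1 = 13197/1 = 13197

LCM = 13197


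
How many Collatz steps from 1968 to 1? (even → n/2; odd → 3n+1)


1968 → 984 → 492 → 246 → 123 → 370 → 185 → 556 → 278 → 139 → 418 → 209 → 628 → 314 → 157 → 472 → 236 → 118 → 59 → 178 → 89 → 268 → 134 → 67 → 202 → 101 → 304 → 152 → 76 → 38 → 19 → 58 → 29 → 88 → 44 → 22 → 11 → 34 → 17 → 52 → 26 → 13 → 40 → 20 → 10 → 5 → 16 → 8 → 4 → 2 → 1
Total steps = 50

50 steps


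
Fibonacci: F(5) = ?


Sequence: 1, 1, 2, 3, 5
F(5) = 5


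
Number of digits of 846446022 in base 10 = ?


846446022 has 9 digits in base 10
floor(log10(846446022)) + 1 = floor(8.9276) + 1 = 9

9 digits (base 10)


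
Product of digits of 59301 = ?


5 × 9 × 3 × 0 × 1 = 0


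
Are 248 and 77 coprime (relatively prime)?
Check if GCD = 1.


Euclidean algorithm:
248 = 3 * 77 + 17
77 = 4 * 17 + 9
17 = 1 * 9 + 8
9 = 1 * 8 + 1
8 = 8 * 1 + 0
GCD(248, 77) = 1

Yes, coprime (GCD = 1)


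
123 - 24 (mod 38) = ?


123 - 24 = 99
99 mod 38 = 23


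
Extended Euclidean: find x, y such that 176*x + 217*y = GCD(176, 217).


Tabular extended Euclidean (each row: r = 176*s + 217*t):
r=176, s=1, t=0
r=217, s=0, t=1
q=0: r=176, s=1, t=0   [176*(1) + 217*(0) = 176]
q=1: r=41, s=-1, t=1   [176*(-1) + 217*(1) = 41]
q=4: r=12, s=5, t=-4   [176*(5) + 217*(-4) = 12]
q=3: r=5, s=-16, t=13   [176*(-16) + 217*(13) = 5]
q=2: r=2, s=37, t=-30   [176*(37) + 217*(-30) = 2]
q=2: r=1, s=-90, t=73   [176*(-90) + 217*(73) = 1]
q=2: r=0, s=217, t=-176   [176*(217) + 217*(-176) = 0]
GCD = 1; from the row with r=1: x=-90, y=73
Check: 176*(-90) + 217*(73) = -15840 + 15841 = 1

GCD = 1, x = -90, y = 73


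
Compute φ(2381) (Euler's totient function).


2381 = 2381
Prime factors: 2381
φ(2381) = 2381 × (1-1/2381)
= 2381 × 2380/2381 = 2380

φ(2381) = 2380


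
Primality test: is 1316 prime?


1316 / 2 = 658 (exact division)
1316 is NOT prime.

No, 1316 is not prime


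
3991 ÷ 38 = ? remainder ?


3991 = 38 * 105 + 1
Check: 3990 + 1 = 3991

q = 105, r = 1


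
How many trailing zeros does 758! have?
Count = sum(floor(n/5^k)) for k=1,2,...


floor(758/5) = 151
floor(758/25) = 30
floor(758/125) = 6
floor(758/625) = 1
Total = 188

188 trailing zeros


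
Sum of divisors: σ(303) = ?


Divisors of 303: 1, 3, 101, 303
Sum = 1 + 3 + 101 + 303 = 408

σ(303) = 408


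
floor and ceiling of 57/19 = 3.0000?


57/19 = 3.0000
floor = 3
ceil = 3

floor = 3, ceil = 3


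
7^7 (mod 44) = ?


7^1 mod 44 = 7
7^2 mod 44 = 5
7^3 mod 44 = 35
7^4 mod 44 = 25
7^5 mod 44 = 43
7^6 mod 44 = 37
7^7 mod 44 = 39


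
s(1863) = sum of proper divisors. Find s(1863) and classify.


Proper divisors: 1, 3, 9, 23, 27, 69, 81, 207, 621
Sum = 1 + 3 + 9 + 23 + 27 + 69 + 81 + 207 + 621 = 1041
1041 < 1863 → deficient

s(1863) = 1041 (deficient)


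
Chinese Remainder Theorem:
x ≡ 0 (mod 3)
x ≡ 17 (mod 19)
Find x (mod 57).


M = 3*19 = 57
M1 = M/3 = 19, M2 = M/19 = 3
M1^(-1) mod 3 = 1, M2^(-1) mod 19 = 13
x = 0*19*1 + 17*3*13 = 663
663 mod 57 = 36
Check: 36 mod 3 = 0 ✓, 36 mod 19 = 17 ✓

x ≡ 36 (mod 57)


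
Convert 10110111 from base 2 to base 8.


10110111 (base 2) = 183 (decimal)
183 (decimal) = 267 (base 8)


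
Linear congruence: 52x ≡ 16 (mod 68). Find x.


GCD(52, 68) = 4 divides 16
Divide: 13x ≡ 4 (mod 17)
x ≡ 16 (mod 17)


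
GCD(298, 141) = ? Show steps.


298 = 2 * 141 + 16
141 = 8 * 16 + 13
16 = 1 * 13 + 3
13 = 4 * 3 + 1
3 = 3 * 1 + 0
GCD = 1


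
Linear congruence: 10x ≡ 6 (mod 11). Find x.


GCD(10, 11) = 1, unique solution
a^(-1) mod 11 = 10
x = 10 * 6 mod 11 = 5

x ≡ 5 (mod 11)


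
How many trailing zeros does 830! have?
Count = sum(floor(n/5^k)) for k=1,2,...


floor(830/5) = 166
floor(830/25) = 33
floor(830/125) = 6
floor(830/625) = 1
Total = 206

206 trailing zeros


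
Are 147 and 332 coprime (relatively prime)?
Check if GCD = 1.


Euclidean algorithm:
332 = 2 * 147 + 38
147 = 3 * 38 + 33
38 = 1 * 33 + 5
33 = 6 * 5 + 3
5 = 1 * 3 + 2
3 = 1 * 2 + 1
2 = 2 * 1 + 0
GCD(147, 332) = 1

Yes, coprime (GCD = 1)


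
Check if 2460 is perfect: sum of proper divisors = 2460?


Proper divisors of 2460: 1, 2, 3, 4, 5, 6, 10, 12, 15, 20, 30, 41, 60, 82, 123, 164, 205, 246, 410, 492, 615, 820, 1230
Sum = 1 + 2 + 3 + 4 + 5 + 6 + 10 + 12 + 15 + 20 + 30 + 41 + 60 + 82 + 123 + 164 + 205 + 246 + 410 + 492 + 615 + 820 + 1230 = 4596

No, 2460 is not perfect (4596 ≠ 2460)


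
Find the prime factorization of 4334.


4334 / 2 = 2167
2167 / 11 = 197
197 / 197 = 1
4334 = 2 × 11 × 197


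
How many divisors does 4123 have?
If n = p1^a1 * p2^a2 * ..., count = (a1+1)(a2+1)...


4123 = 7^1 × 19^1 × 31^1
d(4123) = (1+1) × (1+1) × (1+1) = 8

8 divisors


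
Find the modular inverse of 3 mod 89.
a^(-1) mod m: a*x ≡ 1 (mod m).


Use the extended Euclidean algorithm on (89, 3); each row r = 89*s + 3*t:
r=89, s=1, t=0
r=3, s=0, t=1
q=29: r=2, s=1, t=-29   [89*(1) + 3*(-29) = 2]
q=1: r=1, s=-1, t=30   [89*(-1) + 3*(30) = 1]
q=2: r=0, s=3, t=-89   [89*(3) + 3*(-89) = 0]
GCD = 1 with t = 30, so 3*(30) ≡ 1 (mod 89)
Inverse = 30 mod 89 = 30
Check: 3 * 30 = 90 ≡ 1 (mod 89)

3^(-1) ≡ 30 (mod 89)


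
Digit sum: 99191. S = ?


9 + 9 + 1 + 9 + 1 = 29


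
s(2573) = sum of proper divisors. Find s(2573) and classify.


Proper divisors: 1, 31, 83
Sum = 1 + 31 + 83 = 115
115 < 2573 → deficient

s(2573) = 115 (deficient)


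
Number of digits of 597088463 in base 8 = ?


597088463 in base 8 = 4345554317
Number of digits = 10

10 digits (base 8)


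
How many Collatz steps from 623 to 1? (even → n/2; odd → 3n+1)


623 → 1870 → 935 → 2806 → 1403 → 4210 → 2105 → 6316 → 3158 → 1579 → 4738 → 2369 → 7108 → 3554 → 1777 → 5332 → 2666 → 1333 → 4000 → 2000 → 1000 → 500 → 250 → 125 → 376 → 188 → 94 → 47 → 142 → 71 → 214 → 107 → 322 → 161 → 484 → 242 → 121 → 364 → 182 → 91 → 274 → 137 → 412 → 206 → 103 → 310 → 155 → 466 → 233 → 700 → 350 → 175 → 526 → 263 → 790 → 395 → 1186 → 593 → 1780 → 890 → 445 → 1336 → 668 → 334 → 167 → 502 → 251 → 754 → 377 → 1132 → 566 → 283 → 850 → 425 → 1276 → 638 → 319 → 958 → 479 → 1438 → 719 → 2158 → 1079 → 3238 → 1619 → 4858 → 2429 → 7288 → 3644 → 1822 → 911 → 2734 → 1367 → 4102 → 2051 → 6154 → 3077 → 9232 → 4616 → 2308 → 1154 → 577 → 1732 → 866 → 433 → 1300 → 650 → 325 → 976 → 488 → 244 → 122 → 61 → 184 → 92 → 46 → 23 → 70 → 35 → 106 → 53 → 160 → 80 → 40 → 20 → 10 → 5 → 16 → 8 → 4 → 2 → 1
Total steps = 131

131 steps


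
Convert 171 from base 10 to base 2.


171 (base 10) = 171 (decimal)
171 (decimal) = 10101011 (base 2)


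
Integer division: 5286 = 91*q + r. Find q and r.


5286 = 91 * 58 + 8
Check: 5278 + 8 = 5286

q = 58, r = 8


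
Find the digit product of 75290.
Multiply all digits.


7 × 5 × 2 × 9 × 0 = 0


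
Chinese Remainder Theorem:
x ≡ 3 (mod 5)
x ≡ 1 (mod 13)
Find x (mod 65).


M = 5*13 = 65
M1 = M/5 = 13, M2 = M/13 = 5
M1^(-1) mod 5 = 2, M2^(-1) mod 13 = 8
x = 3*13*2 + 1*5*8 = 118
118 mod 65 = 53
Check: 53 mod 5 = 3 ✓, 53 mod 13 = 1 ✓

x ≡ 53 (mod 65)


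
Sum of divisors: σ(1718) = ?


Divisors of 1718: 1, 2, 859, 1718
Sum = 1 + 2 + 859 + 1718 = 2580

σ(1718) = 2580


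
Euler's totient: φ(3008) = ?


3008 = 2^6 × 47
Prime factors: 2, 47
φ(3008) = 3008 × (1-1/2) × (1-1/47)
= 3008 × 1/2 × 46/47 = 1472

φ(3008) = 1472


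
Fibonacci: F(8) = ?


Sequence: 1, 1, 2, 3, 5, 8, 13, 21
F(8) = 21


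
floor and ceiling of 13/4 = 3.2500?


13/4 = 3.2500
floor = 3
ceil = 4

floor = 3, ceil = 4


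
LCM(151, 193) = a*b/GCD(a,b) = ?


GCD(151, 193) = 1
LCM = 151*193/1 = 29143/1 = 29143

LCM = 29143


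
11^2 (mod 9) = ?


11^1 mod 9 = 2
11^2 mod 9 = 4


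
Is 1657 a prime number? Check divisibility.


Check divisors up to sqrt(1657) = 40.7063
No divisors found.
1657 is prime.

Yes, 1657 is prime


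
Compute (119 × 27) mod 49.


119 × 27 = 3213
3213 mod 49 = 28


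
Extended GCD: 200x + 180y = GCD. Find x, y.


Tabular extended Euclidean (each row: r = 200*s + 180*t):
r=200, s=1, t=0
r=180, s=0, t=1
q=1: r=20, s=1, t=-1   [200*(1) + 180*(-1) = 20]
q=9: r=0, s=-9, t=10   [200*(-9) + 180*(10) = 0]
GCD = 20; from the row with r=20: x=1, y=-1
Check: 200*(1) + 180*(-1) = 200 - 180 = 20

GCD = 20, x = 1, y = -1


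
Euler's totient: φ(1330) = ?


1330 = 2 × 5 × 7 × 19
Prime factors: 2, 5, 7, 19
φ(1330) = 1330 × (1-1/2) × (1-1/5) × (1-1/7) × (1-1/19)
= 1330 × 1/2 × 4/5 × 6/7 × 18/19 = 432

φ(1330) = 432


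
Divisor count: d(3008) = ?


3008 = 2^6 × 47^1
d(3008) = (6+1) × (1+1) = 14

14 divisors


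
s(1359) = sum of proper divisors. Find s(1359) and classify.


Proper divisors: 1, 3, 9, 151, 453
Sum = 1 + 3 + 9 + 151 + 453 = 617
617 < 1359 → deficient

s(1359) = 617 (deficient)


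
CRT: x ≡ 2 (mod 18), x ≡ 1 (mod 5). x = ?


M = 18*5 = 90
M1 = M/18 = 5, M2 = M/5 = 18
M1^(-1) mod 18 = 11, M2^(-1) mod 5 = 2
x = 2*5*11 + 1*18*2 = 146
146 mod 90 = 56
Check: 56 mod 18 = 2 ✓, 56 mod 5 = 1 ✓

x ≡ 56 (mod 90)


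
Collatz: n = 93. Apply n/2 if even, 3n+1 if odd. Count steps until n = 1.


93 → 280 → 140 → 70 → 35 → 106 → 53 → 160 → 80 → 40 → 20 → 10 → 5 → 16 → 8 → 4 → 2 → 1
Total steps = 17

17 steps


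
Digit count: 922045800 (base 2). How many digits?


922045800 in base 2 = 110110111101010100110101101000
Number of digits = 30

30 digits (base 2)


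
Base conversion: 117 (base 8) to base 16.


117 (base 8) = 79 (decimal)
79 (decimal) = 4F (base 16)


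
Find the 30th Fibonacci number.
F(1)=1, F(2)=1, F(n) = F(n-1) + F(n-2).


Sequence: 1, 1, 2, 3, 5, 8, 13, 21, 34, 55, 89, 144, 233, 377, 610, 987, 1597, 2584, 4181, 6765, 10946, 17711, 28657, 46368, 75025, 121393, 196418, 317811, 514229, 832040
F(30) = 832040


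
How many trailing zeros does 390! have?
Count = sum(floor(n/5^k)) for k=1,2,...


floor(390/5) = 78
floor(390/25) = 15
floor(390/125) = 3
Total = 96

96 trailing zeros


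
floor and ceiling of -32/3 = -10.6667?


-32/3 = -10.6667
floor = -11
ceil = -10

floor = -11, ceil = -10


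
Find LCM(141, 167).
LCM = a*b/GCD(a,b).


GCD(141, 167) = 1
LCM = 141*167/1 = 23547/1 = 23547

LCM = 23547


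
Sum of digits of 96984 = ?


9 + 6 + 9 + 8 + 4 = 36


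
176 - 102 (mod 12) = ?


176 - 102 = 74
74 mod 12 = 2


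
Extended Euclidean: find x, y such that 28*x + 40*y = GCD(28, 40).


Tabular extended Euclidean (each row: r = 28*s + 40*t):
r=28, s=1, t=0
r=40, s=0, t=1
q=0: r=28, s=1, t=0   [28*(1) + 40*(0) = 28]
q=1: r=12, s=-1, t=1   [28*(-1) + 40*(1) = 12]
q=2: r=4, s=3, t=-2   [28*(3) + 40*(-2) = 4]
q=3: r=0, s=-10, t=7   [28*(-10) + 40*(7) = 0]
GCD = 4; from the row with r=4: x=3, y=-2
Check: 28*(3) + 40*(-2) = 84 - 80 = 4

GCD = 4, x = 3, y = -2


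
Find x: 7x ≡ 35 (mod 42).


GCD(7, 42) = 7 divides 35
Divide: 1x ≡ 5 (mod 6)
x ≡ 5 (mod 6)


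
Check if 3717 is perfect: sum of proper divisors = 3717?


Proper divisors of 3717: 1, 3, 7, 9, 21, 59, 63, 177, 413, 531, 1239
Sum = 1 + 3 + 7 + 9 + 21 + 59 + 63 + 177 + 413 + 531 + 1239 = 2523

No, 3717 is not perfect (2523 ≠ 3717)


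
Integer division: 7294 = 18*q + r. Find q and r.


7294 = 18 * 405 + 4
Check: 7290 + 4 = 7294

q = 405, r = 4


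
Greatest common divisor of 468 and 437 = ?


468 = 1 * 437 + 31
437 = 14 * 31 + 3
31 = 10 * 3 + 1
3 = 3 * 1 + 0
GCD = 1


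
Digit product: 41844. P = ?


4 × 1 × 8 × 4 × 4 = 512


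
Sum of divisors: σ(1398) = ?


Divisors of 1398: 1, 2, 3, 6, 233, 466, 699, 1398
Sum = 1 + 2 + 3 + 6 + 233 + 466 + 699 + 1398 = 2808

σ(1398) = 2808


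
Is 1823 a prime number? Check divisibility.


Check divisors up to sqrt(1823) = 42.6966
No divisors found.
1823 is prime.

Yes, 1823 is prime


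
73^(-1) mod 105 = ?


Use the extended Euclidean algorithm on (105, 73); each row r = 105*s + 73*t:
r=105, s=1, t=0
r=73, s=0, t=1
q=1: r=32, s=1, t=-1   [105*(1) + 73*(-1) = 32]
q=2: r=9, s=-2, t=3   [105*(-2) + 73*(3) = 9]
q=3: r=5, s=7, t=-10   [105*(7) + 73*(-10) = 5]
q=1: r=4, s=-9, t=13   [105*(-9) + 73*(13) = 4]
q=1: r=1, s=16, t=-23   [105*(16) + 73*(-23) = 1]
q=4: r=0, s=-73, t=105   [105*(-73) + 73*(105) = 0]
GCD = 1 with t = -23, so 73*(-23) ≡ 1 (mod 105)
Inverse = -23 mod 105 = 82
Check: 73 * 82 = 5986 ≡ 1 (mod 105)

73^(-1) ≡ 82 (mod 105)


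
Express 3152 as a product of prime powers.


3152 / 2 = 1576
1576 / 2 = 788
788 / 2 = 394
394 / 2 = 197
197 / 197 = 1
3152 = 2^4 × 197


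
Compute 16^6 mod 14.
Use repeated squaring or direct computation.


16^1 mod 14 = 2
16^2 mod 14 = 4
16^3 mod 14 = 8
16^4 mod 14 = 2
16^5 mod 14 = 4
16^6 mod 14 = 8


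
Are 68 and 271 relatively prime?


Euclidean algorithm:
271 = 3 * 68 + 67
68 = 1 * 67 + 1
67 = 67 * 1 + 0
GCD(68, 271) = 1

Yes, coprime (GCD = 1)


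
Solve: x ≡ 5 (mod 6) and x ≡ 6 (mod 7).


M = 6*7 = 42
M1 = M/6 = 7, M2 = M/7 = 6
M1^(-1) mod 6 = 1, M2^(-1) mod 7 = 6
x = 5*7*1 + 6*6*6 = 251
251 mod 42 = 41
Check: 41 mod 6 = 5 ✓, 41 mod 7 = 6 ✓

x ≡ 41 (mod 42)


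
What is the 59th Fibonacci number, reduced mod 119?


F(k) mod 119 for k=1..59:
1, 1, 2, 3, 5, 8, 13, 21, 34, 55, 89, 25, 114, 20, 15, 35, 50, 85, 16, 101, 117, 99, 97, 77, 55, 13, 68, 81, 30, 111, 22, 14, 36, 50, 86, 17, 103, 1, 104, 105, 90, 76, 47, 4, 51, 55, 106, 42, 29, 71, 100, 52, 33, 85, 118, 84, 83, 48, 12
F(59) mod 119 = 12


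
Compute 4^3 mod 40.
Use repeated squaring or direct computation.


4^1 mod 40 = 4
4^2 mod 40 = 16
4^3 mod 40 = 24


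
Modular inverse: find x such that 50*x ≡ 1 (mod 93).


Use the extended Euclidean algorithm on (93, 50); each row r = 93*s + 50*t:
r=93, s=1, t=0
r=50, s=0, t=1
q=1: r=43, s=1, t=-1   [93*(1) + 50*(-1) = 43]
q=1: r=7, s=-1, t=2   [93*(-1) + 50*(2) = 7]
q=6: r=1, s=7, t=-13   [93*(7) + 50*(-13) = 1]
q=7: r=0, s=-50, t=93   [93*(-50) + 50*(93) = 0]
GCD = 1 with t = -13, so 50*(-13) ≡ 1 (mod 93)
Inverse = -13 mod 93 = 80
Check: 50 * 80 = 4000 ≡ 1 (mod 93)

50^(-1) ≡ 80 (mod 93)


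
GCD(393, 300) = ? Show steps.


393 = 1 * 300 + 93
300 = 3 * 93 + 21
93 = 4 * 21 + 9
21 = 2 * 9 + 3
9 = 3 * 3 + 0
GCD = 3


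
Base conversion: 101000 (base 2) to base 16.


101000 (base 2) = 40 (decimal)
40 (decimal) = 28 (base 16)


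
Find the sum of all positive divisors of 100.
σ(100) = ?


Divisors of 100: 1, 2, 4, 5, 10, 20, 25, 50, 100
Sum = 1 + 2 + 4 + 5 + 10 + 20 + 25 + 50 + 100 = 217

σ(100) = 217


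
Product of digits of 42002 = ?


4 × 2 × 0 × 0 × 2 = 0


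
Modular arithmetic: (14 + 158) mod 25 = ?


14 + 158 = 172
172 mod 25 = 22


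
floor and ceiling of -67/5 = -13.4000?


-67/5 = -13.4000
floor = -14
ceil = -13

floor = -14, ceil = -13


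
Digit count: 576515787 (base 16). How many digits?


576515787 in base 16 = 225CEECB
Number of digits = 8

8 digits (base 16)


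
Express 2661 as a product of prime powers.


2661 / 3 = 887
887 / 887 = 1
2661 = 3 × 887


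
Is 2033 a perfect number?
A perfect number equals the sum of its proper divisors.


Proper divisors of 2033: 1, 19, 107
Sum = 1 + 19 + 107 = 127

No, 2033 is not perfect (127 ≠ 2033)


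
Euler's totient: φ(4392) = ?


4392 = 2^3 × 3^2 × 61
Prime factors: 2, 3, 61
φ(4392) = 4392 × (1-1/2) × (1-1/3) × (1-1/61)
= 4392 × 1/2 × 2/3 × 60/61 = 1440

φ(4392) = 1440


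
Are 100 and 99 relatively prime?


Euclidean algorithm:
100 = 1 * 99 + 1
99 = 99 * 1 + 0
GCD(100, 99) = 1

Yes, coprime (GCD = 1)


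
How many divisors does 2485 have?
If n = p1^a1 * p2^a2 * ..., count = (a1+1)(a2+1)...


2485 = 5^1 × 7^1 × 71^1
d(2485) = (1+1) × (1+1) × (1+1) = 8

8 divisors


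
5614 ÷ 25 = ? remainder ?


5614 = 25 * 224 + 14
Check: 5600 + 14 = 5614

q = 224, r = 14


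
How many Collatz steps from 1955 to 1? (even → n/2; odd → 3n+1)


1955 → 5866 → 2933 → 8800 → 4400 → 2200 → 1100 → 550 → 275 → 826 → 413 → 1240 → 620 → 310 → 155 → 466 → 233 → 700 → 350 → 175 → 526 → 263 → 790 → 395 → 1186 → 593 → 1780 → 890 → 445 → 1336 → 668 → 334 → 167 → 502 → 251 → 754 → 377 → 1132 → 566 → 283 → 850 → 425 → 1276 → 638 → 319 → 958 → 479 → 1438 → 719 → 2158 → 1079 → 3238 → 1619 → 4858 → 2429 → 7288 → 3644 → 1822 → 911 → 2734 → 1367 → 4102 → 2051 → 6154 → 3077 → 9232 → 4616 → 2308 → 1154 → 577 → 1732 → 866 → 433 → 1300 → 650 → 325 → 976 → 488 → 244 → 122 → 61 → 184 → 92 → 46 → 23 → 70 → 35 → 106 → 53 → 160 → 80 → 40 → 20 → 10 → 5 → 16 → 8 → 4 → 2 → 1
Total steps = 99

99 steps


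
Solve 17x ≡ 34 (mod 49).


GCD(17, 49) = 1, unique solution
a^(-1) mod 49 = 26
x = 26 * 34 mod 49 = 2

x ≡ 2 (mod 49)


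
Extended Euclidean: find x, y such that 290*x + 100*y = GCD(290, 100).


Tabular extended Euclidean (each row: r = 290*s + 100*t):
r=290, s=1, t=0
r=100, s=0, t=1
q=2: r=90, s=1, t=-2   [290*(1) + 100*(-2) = 90]
q=1: r=10, s=-1, t=3   [290*(-1) + 100*(3) = 10]
q=9: r=0, s=10, t=-29   [290*(10) + 100*(-29) = 0]
GCD = 10; from the row with r=10: x=-1, y=3
Check: 290*(-1) + 100*(3) = -290 + 300 = 10

GCD = 10, x = -1, y = 3


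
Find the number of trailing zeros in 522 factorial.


floor(522/5) = 104
floor(522/25) = 20
floor(522/125) = 4
Total = 128

128 trailing zeros


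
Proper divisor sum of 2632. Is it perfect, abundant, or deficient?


Proper divisors: 1, 2, 4, 7, 8, 14, 28, 47, 56, 94, 188, 329, 376, 658, 1316
Sum = 1 + 2 + 4 + 7 + 8 + 14 + 28 + 47 + 56 + 94 + 188 + 329 + 376 + 658 + 1316 = 3128
3128 > 2632 → abundant

s(2632) = 3128 (abundant)


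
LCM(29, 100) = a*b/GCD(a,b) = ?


GCD(29, 100) = 1
LCM = 29*100/1 = 2900/1 = 2900

LCM = 2900


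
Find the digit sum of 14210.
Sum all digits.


1 + 4 + 2 + 1 + 0 = 8


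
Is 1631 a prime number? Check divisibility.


1631 / 7 = 233 (exact division)
1631 is NOT prime.

No, 1631 is not prime


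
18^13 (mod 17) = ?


18^1 mod 17 = 1
18^2 mod 17 = 1
18^3 mod 17 = 1
18^4 mod 17 = 1
18^5 mod 17 = 1
18^6 mod 17 = 1
18^7 mod 17 = 1
18^8 mod 17 = 1
18^9 mod 17 = 1
18^10 mod 17 = 1
18^11 mod 17 = 1
18^12 mod 17 = 1
18^13 mod 17 = 1
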